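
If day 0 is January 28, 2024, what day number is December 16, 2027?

Jan 28, 2024 → Jan 28, 2025: 366 days (Feb 29, 2024 is in that span).
Jan 28, 2025 → Jan 28, 2026: 365 days.
Jan 28, 2026 → Jan 28, 2027: 365 days.
Jan 28, 2027 → Feb 28, 2027: 31 days (January has 31).
Feb 28, 2027 → Mar 28, 2027: 28 days (February has 28).
Mar 28, 2027 → Apr 28, 2027: 31 days (March has 31).
Apr 28, 2027 → May 28, 2027: 30 days (April has 30).
May 28, 2027 → Jun 28, 2027: 31 days (May has 31).
Jun 28, 2027 → Jul 28, 2027: 30 days (June has 30).
Jul 28, 2027 → Aug 28, 2027: 31 days (July has 31).
Aug 28, 2027 → Sep 28, 2027: 31 days (August has 31).
Sep 28, 2027 → Oct 28, 2027: 30 days (September has 30).
Oct 28, 2027 → Nov 28, 2027: 31 days (October has 31).
Nov 28, 2027 → Dec 16, 2027: 18 days.
Total: 1418 days.

1418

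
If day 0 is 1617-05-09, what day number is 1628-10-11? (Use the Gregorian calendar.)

May 9, 1617 → May 9, 1618: 365 days.
May 9, 1618 → May 9, 1619: 365 days.
May 9, 1619 → May 9, 1620: 366 days (Feb 29, 1620 is in that span).
May 9, 1620 → May 9, 1621: 365 days.
May 9, 1621 → May 9, 1622: 365 days.
May 9, 1622 → May 9, 1623: 365 days.
May 9, 1623 → May 9, 1624: 366 days (Feb 29, 1624 is in that span).
May 9, 1624 → May 9, 1625: 365 days.
May 9, 1625 → May 9, 1626: 365 days.
May 9, 1626 → May 9, 1627: 365 days.
May 9, 1627 → May 9, 1628: 366 days (Feb 29, 1628 is in that span).
May 9, 1628 → Jun 9, 1628: 31 days (May has 31).
Jun 9, 1628 → Jul 9, 1628: 30 days (June has 30).
Jul 9, 1628 → Aug 9, 1628: 31 days (July has 31).
Aug 9, 1628 → Sep 9, 1628: 31 days (August has 31).
Sep 9, 1628 → Oct 9, 1628: 30 days (September has 30).
Oct 9, 1628 → Oct 11, 1628: 2 days.
Total: 4173 days.

4173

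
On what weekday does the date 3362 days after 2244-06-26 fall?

Jun 26, 2244 is a Wednesday.
3362 mod 7 = 2, so 3362 days after a Wednesday is Wednesday + 2 = Friday.

Friday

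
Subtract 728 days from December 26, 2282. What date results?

−365 (one year) → Dec 26, 2281 (363 left).
−26 → Nov 30, 2281 (end of Nov, 30 days; 337 left).
−30 → Oct 31, 2281 (end of Oct, 31 days; 307 left).
−31 → Sep 30, 2281 (end of Sep, 30 days; 276 left).
−30 → Aug 31, 2281 (end of Aug, 31 days; 246 left).
−31 → Jul 31, 2281 (end of Jul, 31 days; 215 left).
−31 → Jun 30, 2281 (end of Jun, 30 days; 184 left).
−30 → May 31, 2281 (end of May, 31 days; 154 left).
−31 → Apr 30, 2281 (end of Apr, 30 days; 123 left).
−30 → Mar 31, 2281 (end of Mar, 31 days; 93 left).
−31 → Feb 28, 2281 (end of Feb, 28 days; 62 left).
−28 → Jan 31, 2281 (end of Jan, 31 days; 34 left).
−31 → Dec 31, 2280 (end of Dec, 31 days; 3 left).
−3 → Dec 28, 2280.

December 28, 2280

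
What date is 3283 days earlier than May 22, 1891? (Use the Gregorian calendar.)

May 26, 1882

−365 (one year) → May 22, 1890 (2918 left).
−365 (one year) → May 22, 1889 (2553 left).
−365 (one year) → May 22, 1888 (2188 left).
−366 (one year; includes Feb 29, 1888) → May 22, 1887 (1822 left).
−365 (one year) → May 22, 1886 (1457 left).
−365 (one year) → May 22, 1885 (1092 left).
−365 (one year) → May 22, 1884 (727 left).
−366 (one year; includes Feb 29, 1884) → May 22, 1883 (361 left).
−22 → Apr 30, 1883 (end of Apr, 30 days; 339 left).
−30 → Mar 31, 1883 (end of Mar, 31 days; 309 left).
−31 → Feb 28, 1883 (end of Feb, 28 days; 278 left).
−28 → Jan 31, 1883 (end of Jan, 31 days; 250 left).
−31 → Dec 31, 1882 (end of Dec, 31 days; 219 left).
−31 → Nov 30, 1882 (end of Nov, 30 days; 188 left).
−30 → Oct 31, 1882 (end of Oct, 31 days; 158 left).
−31 → Sep 30, 1882 (end of Sep, 30 days; 127 left).
−30 → Aug 31, 1882 (end of Aug, 31 days; 97 left).
−31 → Jul 31, 1882 (end of Jul, 31 days; 66 left).
−31 → Jun 30, 1882 (end of Jun, 30 days; 35 left).
−30 → May 31, 1882 (end of May, 31 days; 5 left).
−5 → May 26, 1882.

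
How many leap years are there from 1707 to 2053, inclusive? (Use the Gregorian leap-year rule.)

85

Multiples of 4 in [1707,2053]: 87.
Of those, multiples of 100: 3 (not leap unless ÷400).
Multiples of 400: 1.
Leap years = 87 − 3 + 1 = 85.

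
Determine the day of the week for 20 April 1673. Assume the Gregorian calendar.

Doomsday rule: the anchor day for the 1600s is Tuesday. For year 73: 73÷12 = 6 r 1, and 1÷4 = 0, so 6+1+0 = 7.
Tuesday + 7 ≡ Tuesday — that's 1673's doomsday.
In April the doomsday date is Apr 4.
Apr 20 is 16 days after Apr 4; 16 mod 7 = 2, so Tuesday + 2 = Thursday.

Thursday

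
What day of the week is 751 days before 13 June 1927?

Jun 13, 1927 is a Monday.
751 mod 7 = 2, so 751 days before a Monday is Monday − 2 = Saturday.

Saturday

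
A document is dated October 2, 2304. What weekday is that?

Doomsday rule: the anchor day for the 2300s is Wednesday. For year 04: 4÷12 = 0 r 4, and 4÷4 = 1, so 0+4+1 = 5.
Wednesday + 5 ≡ Monday — that's 2304's doomsday.
In October the doomsday date is Oct 10.
Oct 2 is 8 days before Oct 10; 8 mod 7 = 1, so Monday − 1 = Sunday.

Sunday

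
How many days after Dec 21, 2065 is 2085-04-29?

7069

Dec 21, 2065 → Dec 21, 2066: 365 days.
Dec 21, 2066 → Dec 21, 2067: 365 days.
Dec 21, 2067 → Dec 21, 2068: 366 days (Feb 29, 2068 is in that span).
Dec 21, 2068 → Dec 21, 2069: 365 days.
Dec 21, 2069 → Dec 21, 2070: 365 days.
Dec 21, 2070 → Dec 21, 2071: 365 days.
Dec 21, 2071 → Dec 21, 2072: 366 days (Feb 29, 2072 is in that span).
Dec 21, 2072 → Dec 21, 2073: 365 days.
Dec 21, 2073 → Dec 21, 2074: 365 days.
Dec 21, 2074 → Dec 21, 2075: 365 days.
Dec 21, 2075 → Dec 21, 2076: 366 days (Feb 29, 2076 is in that span).
Dec 21, 2076 → Dec 21, 2077: 365 days.
Dec 21, 2077 → Dec 21, 2078: 365 days.
Dec 21, 2078 → Dec 21, 2079: 365 days.
Dec 21, 2079 → Dec 21, 2080: 366 days (Feb 29, 2080 is in that span).
Dec 21, 2080 → Dec 21, 2081: 365 days.
Dec 21, 2081 → Dec 21, 2082: 365 days.
Dec 21, 2082 → Dec 21, 2083: 365 days.
Dec 21, 2083 → Dec 21, 2084: 366 days (Feb 29, 2084 is in that span).
Dec 21, 2084 → Jan 21, 2085: 31 days (December has 31).
Jan 21, 2085 → Feb 21, 2085: 31 days (January has 31).
Feb 21, 2085 → Mar 21, 2085: 28 days (February has 28).
Mar 21, 2085 → Apr 21, 2085: 31 days (March has 31).
Apr 21, 2085 → Apr 29, 2085: 8 days.
Total: 7069 days.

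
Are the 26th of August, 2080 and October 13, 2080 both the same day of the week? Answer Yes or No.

No

From Aug 26, 2080 to Oct 13, 2080 is 48 days.
48 mod 7 = 6, so they are different weekdays.
(Aug 26, 2080 is a Monday; Oct 13, 2080 is a Sunday.)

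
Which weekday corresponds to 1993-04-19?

Monday

January 1, 1993 is a Friday.
Jan 1, 1993 → Feb 1, 1993: 31 days (January has 31).
Feb 1, 1993 → Mar 1, 1993: 28 days (February has 28).
Mar 1, 1993 → Apr 1, 1993: 31 days (March has 31).
Apr 1, 1993 → Apr 19, 1993: 18 days.
Total: 108 days.
108 mod 7 = 3, so Friday + 3 = Monday.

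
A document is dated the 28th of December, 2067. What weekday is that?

Wednesday

January 1, 2067 is a Saturday.
Jan 1, 2067 → Feb 1, 2067: 31 days (January has 31).
Feb 1, 2067 → Mar 1, 2067: 28 days (February has 28).
Mar 1, 2067 → Apr 1, 2067: 31 days (March has 31).
Apr 1, 2067 → May 1, 2067: 30 days (April has 30).
May 1, 2067 → Jun 1, 2067: 31 days (May has 31).
Jun 1, 2067 → Jul 1, 2067: 30 days (June has 30).
Jul 1, 2067 → Aug 1, 2067: 31 days (July has 31).
Aug 1, 2067 → Sep 1, 2067: 31 days (August has 31).
Sep 1, 2067 → Oct 1, 2067: 30 days (September has 30).
Oct 1, 2067 → Nov 1, 2067: 31 days (October has 31).
Nov 1, 2067 → Dec 1, 2067: 30 days (November has 30).
Dec 1, 2067 → Dec 28, 2067: 27 days.
Total: 361 days.
361 mod 7 = 4, so Saturday + 4 = Wednesday.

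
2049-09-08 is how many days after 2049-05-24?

May 24, 2049 → Jun 24, 2049: 31 days (May has 31).
Jun 24, 2049 → Jul 24, 2049: 30 days (June has 30).
Jul 24, 2049 → Aug 24, 2049: 31 days (July has 31).
Aug 24, 2049 → Sep 8, 2049: 15 days.
Total: 107 days.

107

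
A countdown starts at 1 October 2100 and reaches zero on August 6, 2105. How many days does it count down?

Oct 1, 2100 → Oct 1, 2101: 365 days.
Oct 1, 2101 → Oct 1, 2102: 365 days.
Oct 1, 2102 → Oct 1, 2103: 365 days.
Oct 1, 2103 → Oct 1, 2104: 366 days (Feb 29, 2104 is in that span).
Oct 1, 2104 → Nov 1, 2104: 31 days (October has 31).
Nov 1, 2104 → Dec 1, 2104: 30 days (November has 30).
Dec 1, 2104 → Jan 1, 2105: 31 days (December has 31).
Jan 1, 2105 → Feb 1, 2105: 31 days (January has 31).
Feb 1, 2105 → Mar 1, 2105: 28 days (February has 28).
Mar 1, 2105 → Apr 1, 2105: 31 days (March has 31).
Apr 1, 2105 → May 1, 2105: 30 days (April has 30).
May 1, 2105 → Jun 1, 2105: 31 days (May has 31).
Jun 1, 2105 → Jul 1, 2105: 30 days (June has 30).
Jul 1, 2105 → Aug 1, 2105: 31 days (July has 31).
Aug 1, 2105 → Aug 6, 2105: 5 days.
Total: 1770 days.

1770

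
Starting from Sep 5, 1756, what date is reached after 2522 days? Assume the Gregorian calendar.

+365 (one year) → Sep 5, 1757 (2157 left).
+365 (one year) → Sep 5, 1758 (1792 left).
+365 (one year) → Sep 5, 1759 (1427 left).
+366 (one year; includes Feb 29, 1760) → Sep 5, 1760 (1061 left).
+365 (one year) → Sep 5, 1761 (696 left).
+365 (one year) → Sep 5, 1762 (331 left).
Sep has 30 days: +26 → Oct 1, 1762 (305 left).
Oct has 31 days: +31 → Nov 1, 1762 (274 left).
Nov has 30 days: +30 → Dec 1, 1762 (244 left).
Dec has 31 days: +31 → Jan 1, 1763 (213 left).
Jan has 31 days: +31 → Feb 1, 1763 (182 left).
Feb has 28 days: +28 → Mar 1, 1763 (154 left).
Mar has 31 days: +31 → Apr 1, 1763 (123 left).
Apr has 30 days: +30 → May 1, 1763 (93 left).
May has 31 days: +31 → Jun 1, 1763 (62 left).
Jun has 30 days: +30 → Jul 1, 1763 (32 left).
Jul has 31 days: +31 → Aug 1, 1763 (1 left).
+1 → Aug 2, 1763.

August 2, 1763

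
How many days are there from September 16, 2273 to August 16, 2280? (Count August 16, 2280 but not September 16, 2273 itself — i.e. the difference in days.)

2526

Sep 16, 2273 → Sep 16, 2274: 365 days.
Sep 16, 2274 → Sep 16, 2275: 365 days.
Sep 16, 2275 → Sep 16, 2276: 366 days (Feb 29, 2276 is in that span).
Sep 16, 2276 → Sep 16, 2277: 365 days.
Sep 16, 2277 → Sep 16, 2278: 365 days.
Sep 16, 2278 → Sep 16, 2279: 365 days.
Sep 16, 2279 → Oct 16, 2279: 30 days (September has 30).
Oct 16, 2279 → Nov 16, 2279: 31 days (October has 31).
Nov 16, 2279 → Dec 16, 2279: 30 days (November has 30).
Dec 16, 2279 → Jan 16, 2280: 31 days (December has 31).
Jan 16, 2280 → Feb 16, 2280: 31 days (January has 31).
Feb 16, 2280 → Mar 16, 2280: 29 days (February has 29).
Mar 16, 2280 → Apr 16, 2280: 31 days (March has 31).
Apr 16, 2280 → May 16, 2280: 30 days (April has 30).
May 16, 2280 → Jun 16, 2280: 31 days (May has 31).
Jun 16, 2280 → Jul 16, 2280: 30 days (June has 30).
Jul 16, 2280 → Aug 16, 2280: 31 days.
Total: 2526 days.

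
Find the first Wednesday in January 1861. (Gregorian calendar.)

January 2, 1861

January 1, 1861 is a Tuesday.
The first Wednesday is therefore January 2 (1 days later).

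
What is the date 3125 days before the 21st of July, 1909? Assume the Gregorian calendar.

December 30, 1900

−365 (one year) → Jul 21, 1908 (2760 left).
−366 (one year; includes Feb 29, 1908) → Jul 21, 1907 (2394 left).
−365 (one year) → Jul 21, 1906 (2029 left).
−365 (one year) → Jul 21, 1905 (1664 left).
−365 (one year) → Jul 21, 1904 (1299 left).
−366 (one year; includes Feb 29, 1904) → Jul 21, 1903 (933 left).
−365 (one year) → Jul 21, 1902 (568 left).
−365 (one year) → Jul 21, 1901 (203 left).
−21 → Jun 30, 1901 (end of Jun, 30 days; 182 left).
−30 → May 31, 1901 (end of May, 31 days; 152 left).
−31 → Apr 30, 1901 (end of Apr, 30 days; 121 left).
−30 → Mar 31, 1901 (end of Mar, 31 days; 91 left).
−31 → Feb 28, 1901 (end of Feb, 28 days; 60 left).
−28 → Jan 31, 1901 (end of Jan, 31 days; 32 left).
−31 → Dec 31, 1900 (end of Dec, 31 days; 1 left).
−1 → Dec 30, 1900.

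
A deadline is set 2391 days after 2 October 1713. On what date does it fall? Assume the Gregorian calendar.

April 19, 1720

+365 (one year) → Oct 2, 1714 (2026 left).
+365 (one year) → Oct 2, 1715 (1661 left).
+366 (one year; includes Feb 29, 1716) → Oct 2, 1716 (1295 left).
+365 (one year) → Oct 2, 1717 (930 left).
+365 (one year) → Oct 2, 1718 (565 left).
+365 (one year) → Oct 2, 1719 (200 left).
Oct has 31 days: +30 → Nov 1, 1719 (170 left).
Nov has 30 days: +30 → Dec 1, 1719 (140 left).
Dec has 31 days: +31 → Jan 1, 1720 (109 left).
Jan has 31 days: +31 → Feb 1, 1720 (78 left).
Feb has 29 days: +29 → Mar 1, 1720 (49 left).
Mar has 31 days: +31 → Apr 1, 1720 (18 left).
+18 → Apr 19, 1720.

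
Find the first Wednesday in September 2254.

September 1, 2254 is a Friday.
The first Wednesday is therefore September 6 (5 days later).

September 6, 2254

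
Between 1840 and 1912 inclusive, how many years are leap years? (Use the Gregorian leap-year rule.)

Multiples of 4 in [1840,1912]: 19.
Of those, multiples of 100: 1 (not leap unless ÷400).
Multiples of 400: 0.
Leap years = 19 − 1 + 0 = 18.

18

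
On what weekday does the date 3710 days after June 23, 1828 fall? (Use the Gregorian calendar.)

Monday

First find the weekday of Jun 23, 1828. Doomsday rule: the anchor day for the 1800s is Friday. For year 28: 28÷12 = 2 r 4, and 4÷4 = 1, so 2+4+1 = 7.
Friday + 7 ≡ Friday — that's 1828's doomsday.
In June the doomsday date is Jun 6.
Jun 23 is 17 days after Jun 6; 17 mod 7 = 3, so Friday + 3 = Monday.
3710 mod 7 = 0, so 3710 days after a Monday is Monday + 0 = Monday.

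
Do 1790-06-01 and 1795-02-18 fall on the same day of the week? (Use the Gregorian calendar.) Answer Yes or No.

From Jun 1, 1790 to Feb 18, 1795 is 1723 days.
1723 mod 7 = 1, so they are different weekdays.
(Jun 1, 1790 is a Tuesday; Feb 18, 1795 is a Wednesday.)

No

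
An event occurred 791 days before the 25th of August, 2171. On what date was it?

June 25, 2169

−365 (one year) → Aug 25, 2170 (426 left).
−365 (one year) → Aug 25, 2169 (61 left).
−25 → Jul 31, 2169 (end of Jul, 31 days; 36 left).
−31 → Jun 30, 2169 (end of Jun, 30 days; 5 left).
−5 → Jun 25, 2169.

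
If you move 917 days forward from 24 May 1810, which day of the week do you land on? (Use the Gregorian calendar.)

Thursday

First find the weekday of May 24, 1810. Doomsday rule: the anchor day for the 1800s is Friday. For year 10: 10÷12 = 0 r 10, and 10÷4 = 2, so 0+10+2 = 12.
Friday + 12 ≡ Wednesday — that's 1810's doomsday.
In May the doomsday date is May 9.
May 24 is 15 days after May 9; 15 mod 7 = 1, so Wednesday + 1 = Thursday.
917 mod 7 = 0, so 917 days after a Thursday is Thursday + 0 = Thursday.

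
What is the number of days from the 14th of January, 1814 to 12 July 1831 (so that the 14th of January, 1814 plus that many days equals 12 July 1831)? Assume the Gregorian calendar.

6388

Jan 14, 1814 → Jan 14, 1815: 365 days.
Jan 14, 1815 → Jan 14, 1816: 365 days.
Jan 14, 1816 → Jan 14, 1817: 366 days (Feb 29, 1816 is in that span).
Jan 14, 1817 → Jan 14, 1818: 365 days.
Jan 14, 1818 → Jan 14, 1819: 365 days.
Jan 14, 1819 → Jan 14, 1820: 365 days.
Jan 14, 1820 → Jan 14, 1821: 366 days (Feb 29, 1820 is in that span).
Jan 14, 1821 → Jan 14, 1822: 365 days.
Jan 14, 1822 → Jan 14, 1823: 365 days.
Jan 14, 1823 → Jan 14, 1824: 365 days.
Jan 14, 1824 → Jan 14, 1825: 366 days (Feb 29, 1824 is in that span).
Jan 14, 1825 → Jan 14, 1826: 365 days.
Jan 14, 1826 → Jan 14, 1827: 365 days.
Jan 14, 1827 → Jan 14, 1828: 365 days.
Jan 14, 1828 → Jan 14, 1829: 366 days (Feb 29, 1828 is in that span).
Jan 14, 1829 → Jan 14, 1830: 365 days.
Jan 14, 1830 → Jan 14, 1831: 365 days.
Jan 14, 1831 → Feb 14, 1831: 31 days (January has 31).
Feb 14, 1831 → Mar 14, 1831: 28 days (February has 28).
Mar 14, 1831 → Apr 14, 1831: 31 days (March has 31).
Apr 14, 1831 → May 14, 1831: 30 days (April has 30).
May 14, 1831 → Jun 14, 1831: 31 days (May has 31).
Jun 14, 1831 → Jul 12, 1831: 28 days.
Total: 6388 days.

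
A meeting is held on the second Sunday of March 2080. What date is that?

March 1, 2080 is a Friday.
The first Sunday is therefore March 3 (2 days later).
The second Sunday is 3 + 1×7 = March 10.

March 10, 2080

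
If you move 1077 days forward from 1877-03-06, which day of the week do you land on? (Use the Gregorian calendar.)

Monday

First find the weekday of Mar 6, 1877. Doomsday rule: the anchor day for the 1800s is Friday. For year 77: 77÷12 = 6 r 5, and 5÷4 = 1, so 6+5+1 = 12.
Friday + 12 ≡ Wednesday — that's 1877's doomsday.
In March the doomsday date is Mar 14.
Mar 6 is 8 days before Mar 14; 8 mod 7 = 1, so Wednesday − 1 = Tuesday.
1077 mod 7 = 6, so 1077 days after a Tuesday is Tuesday + 6 = Monday.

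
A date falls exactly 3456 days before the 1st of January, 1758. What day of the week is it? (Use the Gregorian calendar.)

Tuesday

First find the weekday of Jan 1, 1758. Doomsday rule: the anchor day for the 1700s is Sunday. For year 58: 58÷12 = 4 r 10, and 10÷4 = 2, so 4+10+2 = 16.
Sunday + 16 ≡ Tuesday — that's 1758's doomsday.
In January the doomsday date is Jan 3 (1758 is not a leap year).
Jan 1 is 2 days before Jan 3; 2 mod 7 = 2, so Tuesday − 2 = Sunday.
3456 mod 7 = 5, so 3456 days before a Sunday is Sunday − 5 = Tuesday.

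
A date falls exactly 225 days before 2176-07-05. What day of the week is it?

Jul 5, 2176 is a Friday.
225 mod 7 = 1, so 225 days before a Friday is Friday − 1 = Thursday.

Thursday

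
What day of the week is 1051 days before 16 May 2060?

May 16, 2060 is a Sunday.
1051 mod 7 = 1, so 1051 days before a Sunday is Sunday − 1 = Saturday.

Saturday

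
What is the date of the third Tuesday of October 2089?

October 1, 2089 is a Saturday.
The first Tuesday is therefore October 4 (3 days later).
The third Tuesday is 4 + 2×7 = October 18.

October 18, 2089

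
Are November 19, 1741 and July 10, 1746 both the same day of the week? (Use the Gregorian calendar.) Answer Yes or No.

Yes

From Nov 19, 1741 to Jul 10, 1746 is 1694 days.
1694 mod 7 = 0, so they are the same weekday.
(Nov 19, 1741 is a Sunday; Jul 10, 1746 is a Sunday.)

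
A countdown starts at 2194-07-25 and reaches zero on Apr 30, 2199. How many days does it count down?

Jul 25, 2194 → Jul 25, 2195: 365 days.
Jul 25, 2195 → Jul 25, 2196: 366 days (Feb 29, 2196 is in that span).
Jul 25, 2196 → Jul 25, 2197: 365 days.
Jul 25, 2197 → Jul 25, 2198: 365 days.
Jul 25, 2198 → Aug 25, 2198: 31 days (July has 31).
Aug 25, 2198 → Sep 25, 2198: 31 days (August has 31).
Sep 25, 2198 → Oct 25, 2198: 30 days (September has 30).
Oct 25, 2198 → Nov 25, 2198: 31 days (October has 31).
Nov 25, 2198 → Dec 25, 2198: 30 days (November has 30).
Dec 25, 2198 → Jan 25, 2199: 31 days (December has 31).
Jan 25, 2199 → Feb 25, 2199: 31 days (January has 31).
Feb 25, 2199 → Mar 25, 2199: 28 days (February has 28).
Mar 25, 2199 → Apr 25, 2199: 31 days (March has 31).
Apr 25, 2199 → Apr 30, 2199: 5 days.
Total: 1740 days.

1740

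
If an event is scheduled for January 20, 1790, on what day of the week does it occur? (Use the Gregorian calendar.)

Doomsday rule: the anchor day for the 1700s is Sunday. For year 90: 90÷12 = 7 r 6, and 6÷4 = 1, so 7+6+1 = 14.
Sunday + 14 ≡ Sunday — that's 1790's doomsday.
In January the doomsday date is Jan 3 (1790 is not a leap year).
Jan 20 is 17 days after Jan 3; 17 mod 7 = 3, so Sunday + 3 = Wednesday.

Wednesday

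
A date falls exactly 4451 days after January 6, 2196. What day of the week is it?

First find the weekday of Jan 6, 2196. Doomsday rule: the anchor day for the 2100s is Sunday. For year 96: 96÷12 = 8 r 0, and 0÷4 = 0, so 8+0+0 = 8.
Sunday + 8 ≡ Monday — that's 2196's doomsday.
In January the doomsday date is Jan 4 (2196 is a leap year (divisible by 4)).
Jan 6 is 2 days after Jan 4; 2 mod 7 = 2, so Monday + 2 = Wednesday.
4451 mod 7 = 6, so 4451 days after a Wednesday is Wednesday + 6 = Tuesday.

Tuesday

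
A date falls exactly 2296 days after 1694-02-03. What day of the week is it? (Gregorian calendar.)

Wednesday

First find the weekday of Feb 3, 1694. Doomsday rule: the anchor day for the 1600s is Tuesday. For year 94: 94÷12 = 7 r 10, and 10÷4 = 2, so 7+10+2 = 19.
Tuesday + 19 ≡ Sunday — that's 1694's doomsday.
In February the doomsday date is Feb 28 (1694 is not a leap year).
Feb 3 is 25 days before Feb 28; 25 mod 7 = 4, so Sunday − 4 = Wednesday.
2296 mod 7 = 0, so 2296 days after a Wednesday is Wednesday + 0 = Wednesday.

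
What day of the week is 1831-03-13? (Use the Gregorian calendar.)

Sunday

Doomsday rule: the anchor day for the 1800s is Friday. For year 31: 31÷12 = 2 r 7, and 7÷4 = 1, so 2+7+1 = 10.
Friday + 10 ≡ Monday — that's 1831's doomsday.
In March the doomsday date is Mar 14.
Mar 13 is 1 day before Mar 14; 1 mod 7 = 1, so Monday − 1 = Sunday.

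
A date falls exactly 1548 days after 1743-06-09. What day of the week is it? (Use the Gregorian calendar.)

Monday

Jun 9, 1743 is a Sunday.
1548 mod 7 = 1, so 1548 days after a Sunday is Sunday + 1 = Monday.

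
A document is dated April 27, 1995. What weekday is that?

Thursday

January 1, 1995 is a Sunday.
Jan 1, 1995 → Feb 1, 1995: 31 days (January has 31).
Feb 1, 1995 → Mar 1, 1995: 28 days (February has 28).
Mar 1, 1995 → Apr 1, 1995: 31 days (March has 31).
Apr 1, 1995 → Apr 27, 1995: 26 days.
Total: 116 days.
116 mod 7 = 4, so Sunday + 4 = Thursday.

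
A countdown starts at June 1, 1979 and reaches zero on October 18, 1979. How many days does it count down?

Jun 1, 1979 → Jul 1, 1979: 30 days (June has 30).
Jul 1, 1979 → Aug 1, 1979: 31 days (July has 31).
Aug 1, 1979 → Sep 1, 1979: 31 days (August has 31).
Sep 1, 1979 → Oct 1, 1979: 30 days (September has 30).
Oct 1, 1979 → Oct 18, 1979: 17 days.
Total: 139 days.

139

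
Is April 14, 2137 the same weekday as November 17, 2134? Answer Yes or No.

No

From Nov 17, 2134 to Apr 14, 2137 is 879 days.
879 mod 7 = 4, so they are different weekdays.
(Nov 17, 2134 is a Wednesday; Apr 14, 2137 is a Sunday.)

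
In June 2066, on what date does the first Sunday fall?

June 6, 2066

June 1, 2066 is a Tuesday.
The first Sunday is therefore June 6 (5 days later).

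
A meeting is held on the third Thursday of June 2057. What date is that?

June 1, 2057 is a Friday.
The first Thursday is therefore June 7 (6 days later).
The third Thursday is 7 + 2×7 = June 21.

June 21, 2057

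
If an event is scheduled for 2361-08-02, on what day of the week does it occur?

Wednesday

Doomsday rule: the anchor day for the 2300s is Wednesday. For year 61: 61÷12 = 5 r 1, and 1÷4 = 0, so 5+1+0 = 6.
Wednesday + 6 ≡ Tuesday — that's 2361's doomsday.
In August the doomsday date is Aug 8.
Aug 2 is 6 days before Aug 8; 6 mod 7 = 6, so Tuesday − 6 = Wednesday.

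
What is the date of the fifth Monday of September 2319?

September 1, 2319 is a Monday.
The first Monday is therefore September 1 (same day).
The fifth Monday is 1 + 4×7 = September 29.

September 29, 2319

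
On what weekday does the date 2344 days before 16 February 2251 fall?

First find the weekday of Feb 16, 2251. Doomsday rule: the anchor day for the 2200s is Friday. For year 51: 51÷12 = 4 r 3, and 3÷4 = 0, so 4+3+0 = 7.
Friday + 7 ≡ Friday — that's 2251's doomsday.
In February the doomsday date is Feb 28 (2251 is not a leap year).
Feb 16 is 12 days before Feb 28; 12 mod 7 = 5, so Friday − 5 = Sunday.
2344 mod 7 = 6, so 2344 days before a Sunday is Sunday − 6 = Monday.

Monday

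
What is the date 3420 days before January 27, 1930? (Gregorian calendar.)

−365 (one year) → Jan 27, 1929 (3055 left).
−366 (one year; includes Feb 29, 1928) → Jan 27, 1928 (2689 left).
−365 (one year) → Jan 27, 1927 (2324 left).
−365 (one year) → Jan 27, 1926 (1959 left).
−365 (one year) → Jan 27, 1925 (1594 left).
−366 (one year; includes Feb 29, 1924) → Jan 27, 1924 (1228 left).
−365 (one year) → Jan 27, 1923 (863 left).
−365 (one year) → Jan 27, 1922 (498 left).
−365 (one year) → Jan 27, 1921 (133 left).
−27 → Dec 31, 1920 (end of Dec, 31 days; 106 left).
−31 → Nov 30, 1920 (end of Nov, 30 days; 75 left).
−30 → Oct 31, 1920 (end of Oct, 31 days; 45 left).
−31 → Sep 30, 1920 (end of Sep, 30 days; 14 left).
−14 → Sep 16, 1920.

September 16, 1920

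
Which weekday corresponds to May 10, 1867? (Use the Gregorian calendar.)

January 1, 1867 is a Tuesday.
Jan 1, 1867 → Feb 1, 1867: 31 days (January has 31).
Feb 1, 1867 → Mar 1, 1867: 28 days (February has 28).
Mar 1, 1867 → Apr 1, 1867: 31 days (March has 31).
Apr 1, 1867 → May 1, 1867: 30 days (April has 30).
May 1, 1867 → May 10, 1867: 9 days.
Total: 129 days.
129 mod 7 = 3, so Tuesday + 3 = Friday.

Friday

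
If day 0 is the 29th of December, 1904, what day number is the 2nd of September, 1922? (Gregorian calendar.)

Dec 29, 1904 → Dec 29, 1905: 365 days.
Dec 29, 1905 → Dec 29, 1906: 365 days.
Dec 29, 1906 → Dec 29, 1907: 365 days.
Dec 29, 1907 → Dec 29, 1908: 366 days (Feb 29, 1908 is in that span).
Dec 29, 1908 → Dec 29, 1909: 365 days.
Dec 29, 1909 → Dec 29, 1910: 365 days.
Dec 29, 1910 → Dec 29, 1911: 365 days.
Dec 29, 1911 → Dec 29, 1912: 366 days (Feb 29, 1912 is in that span).
Dec 29, 1912 → Dec 29, 1913: 365 days.
Dec 29, 1913 → Dec 29, 1914: 365 days.
Dec 29, 1914 → Dec 29, 1915: 365 days.
Dec 29, 1915 → Dec 29, 1916: 366 days (Feb 29, 1916 is in that span).
Dec 29, 1916 → Dec 29, 1917: 365 days.
Dec 29, 1917 → Dec 29, 1918: 365 days.
Dec 29, 1918 → Dec 29, 1919: 365 days.
Dec 29, 1919 → Dec 29, 1920: 366 days (Feb 29, 1920 is in that span).
Dec 29, 1920 → Dec 29, 1921: 365 days.
Dec 29, 1921 → Jan 29, 1922: 31 days (December has 31).
Jan 29, 1922 → Feb 28, 1922: 30 days (January has 31).
Feb 28, 1922 → Mar 28, 1922: 28 days (February has 28).
Mar 28, 1922 → Apr 28, 1922: 31 days (March has 31).
Apr 28, 1922 → May 28, 1922: 30 days (April has 30).
May 28, 1922 → Jun 28, 1922: 31 days (May has 31).
Jun 28, 1922 → Jul 28, 1922: 30 days (June has 30).
Jul 28, 1922 → Aug 28, 1922: 31 days (July has 31).
Aug 28, 1922 → Sep 2, 1922: 5 days.
Total: 6456 days.

6456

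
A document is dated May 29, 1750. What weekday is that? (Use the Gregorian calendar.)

Doomsday rule: the anchor day for the 1700s is Sunday. For year 50: 50÷12 = 4 r 2, and 2÷4 = 0, so 4+2+0 = 6.
Sunday + 6 ≡ Saturday — that's 1750's doomsday.
In May the doomsday date is May 9.
May 29 is 20 days after May 9; 20 mod 7 = 6, so Saturday + 6 = Friday.

Friday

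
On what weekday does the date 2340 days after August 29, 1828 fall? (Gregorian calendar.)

First find the weekday of Aug 29, 1828. Doomsday rule: the anchor day for the 1800s is Friday. For year 28: 28÷12 = 2 r 4, and 4÷4 = 1, so 2+4+1 = 7.
Friday + 7 ≡ Friday — that's 1828's doomsday.
In August the doomsday date is Aug 8.
Aug 29 is 21 days after Aug 8; 21 mod 7 = 0, so Friday + 0 = Friday.
2340 mod 7 = 2, so 2340 days after a Friday is Friday + 2 = Sunday.

Sunday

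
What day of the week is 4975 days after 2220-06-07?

Monday

First find the weekday of Jun 7, 2220. Doomsday rule: the anchor day for the 2200s is Friday. For year 20: 20÷12 = 1 r 8, and 8÷4 = 2, so 1+8+2 = 11.
Friday + 11 ≡ Tuesday — that's 2220's doomsday.
In June the doomsday date is Jun 6.
Jun 7 is 1 day after Jun 6; 1 mod 7 = 1, so Tuesday + 1 = Wednesday.
4975 mod 7 = 5, so 4975 days after a Wednesday is Wednesday + 5 = Monday.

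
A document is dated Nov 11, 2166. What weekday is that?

Doomsday rule: the anchor day for the 2100s is Sunday. For year 66: 66÷12 = 5 r 6, and 6÷4 = 1, so 5+6+1 = 12.
Sunday + 12 ≡ Friday — that's 2166's doomsday.
In November the doomsday date is Nov 7.
Nov 11 is 4 days after Nov 7; 4 mod 7 = 4, so Friday + 4 = Tuesday.

Tuesday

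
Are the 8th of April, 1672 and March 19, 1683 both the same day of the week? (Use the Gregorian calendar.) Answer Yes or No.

From Apr 8, 1672 to Mar 19, 1683 is 3997 days.
3997 mod 7 = 0, so they are the same weekday.
(Apr 8, 1672 is a Friday; Mar 19, 1683 is a Friday.)

Yes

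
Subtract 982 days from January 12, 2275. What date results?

May 5, 2272

−365 (one year) → Jan 12, 2274 (617 left).
−365 (one year) → Jan 12, 2273 (252 left).
−12 → Dec 31, 2272 (end of Dec, 31 days; 240 left).
−31 → Nov 30, 2272 (end of Nov, 30 days; 209 left).
−30 → Oct 31, 2272 (end of Oct, 31 days; 179 left).
−31 → Sep 30, 2272 (end of Sep, 30 days; 148 left).
−30 → Aug 31, 2272 (end of Aug, 31 days; 118 left).
−31 → Jul 31, 2272 (end of Jul, 31 days; 87 left).
−31 → Jun 30, 2272 (end of Jun, 30 days; 56 left).
−30 → May 31, 2272 (end of May, 31 days; 26 left).
−26 → May 5, 2272.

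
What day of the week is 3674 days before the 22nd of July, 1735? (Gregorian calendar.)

Saturday

Jul 22, 1735 is a Friday.
3674 mod 7 = 6, so 3674 days before a Friday is Friday − 6 = Saturday.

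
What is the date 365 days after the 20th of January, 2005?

Jan has 31 days: +12 → Feb 1, 2005 (353 left).
Feb has 28 days: +28 → Mar 1, 2005 (325 left).
Mar has 31 days: +31 → Apr 1, 2005 (294 left).
Apr has 30 days: +30 → May 1, 2005 (264 left).
May has 31 days: +31 → Jun 1, 2005 (233 left).
Jun has 30 days: +30 → Jul 1, 2005 (203 left).
Jul has 31 days: +31 → Aug 1, 2005 (172 left).
Aug has 31 days: +31 → Sep 1, 2005 (141 left).
Sep has 30 days: +30 → Oct 1, 2005 (111 left).
Oct has 31 days: +31 → Nov 1, 2005 (80 left).
Nov has 30 days: +30 → Dec 1, 2005 (50 left).
Dec has 31 days: +31 → Jan 1, 2006 (19 left).
+19 → Jan 20, 2006.

January 20, 2006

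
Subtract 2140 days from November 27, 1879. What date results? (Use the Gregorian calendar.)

January 17, 1874

−365 (one year) → Nov 27, 1878 (1775 left).
−365 (one year) → Nov 27, 1877 (1410 left).
−365 (one year) → Nov 27, 1876 (1045 left).
−366 (one year; includes Feb 29, 1876) → Nov 27, 1875 (679 left).
−365 (one year) → Nov 27, 1874 (314 left).
−27 → Oct 31, 1874 (end of Oct, 31 days; 287 left).
−31 → Sep 30, 1874 (end of Sep, 30 days; 256 left).
−30 → Aug 31, 1874 (end of Aug, 31 days; 226 left).
−31 → Jul 31, 1874 (end of Jul, 31 days; 195 left).
−31 → Jun 30, 1874 (end of Jun, 30 days; 164 left).
−30 → May 31, 1874 (end of May, 31 days; 134 left).
−31 → Apr 30, 1874 (end of Apr, 30 days; 103 left).
−30 → Mar 31, 1874 (end of Mar, 31 days; 73 left).
−31 → Feb 28, 1874 (end of Feb, 28 days; 42 left).
−28 → Jan 31, 1874 (end of Jan, 31 days; 14 left).
−14 → Jan 17, 1874.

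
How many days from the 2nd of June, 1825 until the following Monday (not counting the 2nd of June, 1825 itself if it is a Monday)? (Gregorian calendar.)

4

Jun 2, 1825 is a Thursday.
From Thursday to the next Monday is 4 days.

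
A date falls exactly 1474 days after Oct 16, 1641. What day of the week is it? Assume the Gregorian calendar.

First find the weekday of Oct 16, 1641. Doomsday rule: the anchor day for the 1600s is Tuesday. For year 41: 41÷12 = 3 r 5, and 5÷4 = 1, so 3+5+1 = 9.
Tuesday + 9 ≡ Thursday — that's 1641's doomsday.
In October the doomsday date is Oct 10.
Oct 16 is 6 days after Oct 10; 6 mod 7 = 6, so Thursday + 6 = Wednesday.
1474 mod 7 = 4, so 1474 days after a Wednesday is Wednesday + 4 = Sunday.

Sunday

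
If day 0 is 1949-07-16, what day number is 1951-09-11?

Jul 16, 1949 → Jul 16, 1950: 365 days.
Jul 16, 1950 → Jul 16, 1951: 365 days.
Jul 16, 1951 → Aug 16, 1951: 31 days (July has 31).
Aug 16, 1951 → Sep 11, 1951: 26 days.
Total: 787 days.

787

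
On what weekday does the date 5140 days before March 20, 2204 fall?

Mar 20, 2204 is a Tuesday.
5140 mod 7 = 2, so 5140 days before a Tuesday is Tuesday − 2 = Sunday.

Sunday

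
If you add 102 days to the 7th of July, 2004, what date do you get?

Jul has 31 days: +25 → Aug 1, 2004 (77 left).
Aug has 31 days: +31 → Sep 1, 2004 (46 left).
Sep has 30 days: +30 → Oct 1, 2004 (16 left).
+16 → Oct 17, 2004.

October 17, 2004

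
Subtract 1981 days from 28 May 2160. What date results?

−366 (one year; includes Feb 29, 2160) → May 28, 2159 (1615 left).
−365 (one year) → May 28, 2158 (1250 left).
−365 (one year) → May 28, 2157 (885 left).
−365 (one year) → May 28, 2156 (520 left).
−366 (one year; includes Feb 29, 2156) → May 28, 2155 (154 left).
−28 → Apr 30, 2155 (end of Apr, 30 days; 126 left).
−30 → Mar 31, 2155 (end of Mar, 31 days; 96 left).
−31 → Feb 28, 2155 (end of Feb, 28 days; 65 left).
−28 → Jan 31, 2155 (end of Jan, 31 days; 37 left).
−31 → Dec 31, 2154 (end of Dec, 31 days; 6 left).
−6 → Dec 25, 2154.

December 25, 2154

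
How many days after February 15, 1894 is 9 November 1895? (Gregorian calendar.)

632

Feb 15, 1894 → Feb 15, 1895: 365 days.
Feb 15, 1895 → Mar 15, 1895: 28 days (February has 28).
Mar 15, 1895 → Apr 15, 1895: 31 days (March has 31).
Apr 15, 1895 → May 15, 1895: 30 days (April has 30).
May 15, 1895 → Jun 15, 1895: 31 days (May has 31).
Jun 15, 1895 → Jul 15, 1895: 30 days (June has 30).
Jul 15, 1895 → Aug 15, 1895: 31 days (July has 31).
Aug 15, 1895 → Sep 15, 1895: 31 days (August has 31).
Sep 15, 1895 → Oct 15, 1895: 30 days (September has 30).
Oct 15, 1895 → Nov 9, 1895: 25 days.
Total: 632 days.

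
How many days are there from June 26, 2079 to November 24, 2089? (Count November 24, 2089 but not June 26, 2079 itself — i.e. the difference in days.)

Jun 26, 2079 → Jun 26, 2080: 366 days (Feb 29, 2080 is in that span).
Jun 26, 2080 → Jun 26, 2081: 365 days.
Jun 26, 2081 → Jun 26, 2082: 365 days.
Jun 26, 2082 → Jun 26, 2083: 365 days.
Jun 26, 2083 → Jun 26, 2084: 366 days (Feb 29, 2084 is in that span).
Jun 26, 2084 → Jun 26, 2085: 365 days.
Jun 26, 2085 → Jun 26, 2086: 365 days.
Jun 26, 2086 → Jun 26, 2087: 365 days.
Jun 26, 2087 → Jun 26, 2088: 366 days (Feb 29, 2088 is in that span).
Jun 26, 2088 → Jun 26, 2089: 365 days.
Jun 26, 2089 → Jul 26, 2089: 30 days (June has 30).
Jul 26, 2089 → Aug 26, 2089: 31 days (July has 31).
Aug 26, 2089 → Sep 26, 2089: 31 days (August has 31).
Sep 26, 2089 → Oct 26, 2089: 30 days (September has 30).
Oct 26, 2089 → Nov 24, 2089: 29 days.
Total: 3804 days.

3804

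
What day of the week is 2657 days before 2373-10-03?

Saturday

First find the weekday of Oct 3, 2373. Doomsday rule: the anchor day for the 2300s is Wednesday. For year 73: 73÷12 = 6 r 1, and 1÷4 = 0, so 6+1+0 = 7.
Wednesday + 7 ≡ Wednesday — that's 2373's doomsday.
In October the doomsday date is Oct 10.
Oct 3 is 7 days before Oct 10; 7 mod 7 = 0, so Wednesday − 0 = Wednesday.
2657 mod 7 = 4, so 2657 days before a Wednesday is Wednesday − 4 = Saturday.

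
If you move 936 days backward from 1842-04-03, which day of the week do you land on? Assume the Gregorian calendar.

First find the weekday of Apr 3, 1842. Doomsday rule: the anchor day for the 1800s is Friday. For year 42: 42÷12 = 3 r 6, and 6÷4 = 1, so 3+6+1 = 10.
Friday + 10 ≡ Monday — that's 1842's doomsday.
In April the doomsday date is Apr 4.
Apr 3 is 1 day before Apr 4; 1 mod 7 = 1, so Monday − 1 = Sunday.
936 mod 7 = 5, so 936 days before a Sunday is Sunday − 5 = Tuesday.

Tuesday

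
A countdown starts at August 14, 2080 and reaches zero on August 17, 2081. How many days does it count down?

Aug 14, 2080 → Sep 14, 2080: 31 days (August has 31).
Sep 14, 2080 → Oct 14, 2080: 30 days (September has 30).
Oct 14, 2080 → Nov 14, 2080: 31 days (October has 31).
Nov 14, 2080 → Dec 14, 2080: 30 days (November has 30).
Dec 14, 2080 → Jan 14, 2081: 31 days (December has 31).
Jan 14, 2081 → Feb 14, 2081: 31 days (January has 31).
Feb 14, 2081 → Mar 14, 2081: 28 days (February has 28).
Mar 14, 2081 → Apr 14, 2081: 31 days (March has 31).
Apr 14, 2081 → May 14, 2081: 30 days (April has 30).
May 14, 2081 → Jun 14, 2081: 31 days (May has 31).
Jun 14, 2081 → Jul 14, 2081: 30 days (June has 30).
Jul 14, 2081 → Aug 14, 2081: 31 days (July has 31).
Aug 14, 2081 → Aug 17, 2081: 3 days.
Total: 368 days.

368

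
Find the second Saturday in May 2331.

May 9, 2331

May 1, 2331 is a Friday.
The first Saturday is therefore May 2 (1 days later).
The second Saturday is 2 + 1×7 = May 9.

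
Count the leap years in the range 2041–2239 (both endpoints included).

47

Multiples of 4 in [2041,2239]: 49.
Of those, multiples of 100: 2 (not leap unless ÷400).
Multiples of 400: 0.
Leap years = 49 − 2 + 0 = 47.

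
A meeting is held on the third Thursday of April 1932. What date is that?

April 21, 1932

April 1, 1932 is a Friday.
The first Thursday is therefore April 7 (6 days later).
The third Thursday is 7 + 2×7 = April 21.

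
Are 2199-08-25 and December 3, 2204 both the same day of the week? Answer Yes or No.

From Aug 25, 2199 to Dec 3, 2204 is 1926 days.
1926 mod 7 = 1, so they are different weekdays.
(Aug 25, 2199 is a Sunday; Dec 3, 2204 is a Monday.)

No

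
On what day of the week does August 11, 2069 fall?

Doomsday rule: the anchor day for the 2000s is Tuesday. For year 69: 69÷12 = 5 r 9, and 9÷4 = 2, so 5+9+2 = 16.
Tuesday + 16 ≡ Thursday — that's 2069's doomsday.
In August the doomsday date is Aug 8.
Aug 11 is 3 days after Aug 8; 3 mod 7 = 3, so Thursday + 3 = Sunday.

Sunday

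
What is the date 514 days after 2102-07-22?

December 18, 2103

+365 (one year) → Jul 22, 2103 (149 left).
Jul has 31 days: +10 → Aug 1, 2103 (139 left).
Aug has 31 days: +31 → Sep 1, 2103 (108 left).
Sep has 30 days: +30 → Oct 1, 2103 (78 left).
Oct has 31 days: +31 → Nov 1, 2103 (47 left).
Nov has 30 days: +30 → Dec 1, 2103 (17 left).
+17 → Dec 18, 2103.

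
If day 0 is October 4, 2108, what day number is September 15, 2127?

6920

Oct 4, 2108 → Oct 4, 2109: 365 days.
Oct 4, 2109 → Oct 4, 2110: 365 days.
Oct 4, 2110 → Oct 4, 2111: 365 days.
Oct 4, 2111 → Oct 4, 2112: 366 days (Feb 29, 2112 is in that span).
Oct 4, 2112 → Oct 4, 2113: 365 days.
Oct 4, 2113 → Oct 4, 2114: 365 days.
Oct 4, 2114 → Oct 4, 2115: 365 days.
Oct 4, 2115 → Oct 4, 2116: 366 days (Feb 29, 2116 is in that span).
Oct 4, 2116 → Oct 4, 2117: 365 days.
Oct 4, 2117 → Oct 4, 2118: 365 days.
Oct 4, 2118 → Oct 4, 2119: 365 days.
Oct 4, 2119 → Oct 4, 2120: 366 days (Feb 29, 2120 is in that span).
Oct 4, 2120 → Oct 4, 2121: 365 days.
Oct 4, 2121 → Oct 4, 2122: 365 days.
Oct 4, 2122 → Oct 4, 2123: 365 days.
Oct 4, 2123 → Oct 4, 2124: 366 days (Feb 29, 2124 is in that span).
Oct 4, 2124 → Oct 4, 2125: 365 days.
Oct 4, 2125 → Oct 4, 2126: 365 days.
Oct 4, 2126 → Nov 4, 2126: 31 days (October has 31).
Nov 4, 2126 → Dec 4, 2126: 30 days (November has 30).
Dec 4, 2126 → Jan 4, 2127: 31 days (December has 31).
Jan 4, 2127 → Feb 4, 2127: 31 days (January has 31).
Feb 4, 2127 → Mar 4, 2127: 28 days (February has 28).
Mar 4, 2127 → Apr 4, 2127: 31 days (March has 31).
Apr 4, 2127 → May 4, 2127: 30 days (April has 30).
May 4, 2127 → Jun 4, 2127: 31 days (May has 31).
Jun 4, 2127 → Jul 4, 2127: 30 days (June has 30).
Jul 4, 2127 → Aug 4, 2127: 31 days (July has 31).
Aug 4, 2127 → Sep 4, 2127: 31 days (August has 31).
Sep 4, 2127 → Sep 15, 2127: 11 days.
Total: 6920 days.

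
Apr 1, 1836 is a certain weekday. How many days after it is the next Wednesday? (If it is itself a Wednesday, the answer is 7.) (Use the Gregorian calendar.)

Apr 1, 1836 is a Friday.
From Friday to the next Wednesday is 5 days.

5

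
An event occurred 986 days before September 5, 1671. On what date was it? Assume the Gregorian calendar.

December 23, 1668

−365 (one year) → Sep 5, 1670 (621 left).
−365 (one year) → Sep 5, 1669 (256 left).
−5 → Aug 31, 1669 (end of Aug, 31 days; 251 left).
−31 → Jul 31, 1669 (end of Jul, 31 days; 220 left).
−31 → Jun 30, 1669 (end of Jun, 30 days; 189 left).
−30 → May 31, 1669 (end of May, 31 days; 159 left).
−31 → Apr 30, 1669 (end of Apr, 30 days; 128 left).
−30 → Mar 31, 1669 (end of Mar, 31 days; 98 left).
−31 → Feb 28, 1669 (end of Feb, 28 days; 67 left).
−28 → Jan 31, 1669 (end of Jan, 31 days; 39 left).
−31 → Dec 31, 1668 (end of Dec, 31 days; 8 left).
−8 → Dec 23, 1668.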